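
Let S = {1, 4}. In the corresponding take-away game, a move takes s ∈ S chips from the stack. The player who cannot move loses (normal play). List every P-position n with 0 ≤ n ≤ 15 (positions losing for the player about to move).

n :  0  1  2  3  4  5  6  7  8  9 10 11 12 13 14 15
G :  0  1  0  1  2  0  1  0  1  2  0  1  0  1  2  0
P-positions are exactly the n with G(n) = 0.

0, 2, 5, 7, 10, 12, 15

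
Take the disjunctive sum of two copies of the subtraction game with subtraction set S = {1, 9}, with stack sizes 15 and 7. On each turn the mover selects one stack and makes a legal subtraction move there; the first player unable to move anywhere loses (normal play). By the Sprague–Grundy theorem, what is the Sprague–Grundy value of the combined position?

All stacks use S = {1, 9}:
G(0) = 0
G(1) = mex{0} = 1
G(2) = mex{1} = 0
G(3) = mex{0} = 1
G(4) = mex{1} = 0
G(5) = mex{0} = 1
G(6) = mex{1} = 0
G(7) = mex{0} = 1
G(8) = mex{1} = 0
G(9) = mex{0,0} = 1
G(10) = mex{1,1} = 0
G(11) = mex{0,0} = 1
G(12) = mex{1,1} = 0
G(13) = mex{0,0} = 1
G(14) = mex{1,1} = 0
G(15) = mex{0,0} = 1
Stack A: G(15) = 1.
Stack B: G(7) = 1.
Combined Grundy value = 1 ⊕ 1 = 0.

0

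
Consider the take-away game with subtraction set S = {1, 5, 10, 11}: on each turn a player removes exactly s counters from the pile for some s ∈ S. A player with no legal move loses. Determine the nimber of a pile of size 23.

G(0) = 0
G(1) = mex{0} = 1
G(2) = mex{1} = 0
G(3) = mex{0} = 1
G(4) = mex{1} = 0
G(5) = mex{0,0} = 1
G(6) = mex{1,1} = 0
G(7) = mex{0,0} = 1
G(8) = mex{1,1} = 0
G(9) = mex{0,0} = 1
G(10) = mex{1,1,0} = 2
G(11) = mex{2,0,1,0} = 3
G(12) = mex{3,1,0,1} = 2
G(13) = mex{2,0,1,0} = 3
G(14) = mex{3,1,0,1} = 2
G(15) = mex{2,2,1,0} = 3
G(16) = mex{3,3,0,1} = 2
G(17) = mex{2,2,1,0} = 3
G(18) = mex{3,3,0,1} = 2
G(19) = mex{2,2,1,0} = 3
G(20) = mex{3,3,2,1} = 0
G(21) = mex{0,2,3,2} = 1
G(22) = mex{1,3,2,3} = 0
G(23) = mex{0,2,3,2} = 1

1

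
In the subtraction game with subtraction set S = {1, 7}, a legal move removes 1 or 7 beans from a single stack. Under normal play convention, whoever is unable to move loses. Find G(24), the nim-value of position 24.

G(0) = 0
G(1) = mex{0} = 1
G(2) = mex{1} = 0
G(3) = mex{0} = 1
G(4) = mex{1} = 0
G(5) = mex{0} = 1
G(6) = mex{1} = 0
G(7) = mex{0,0} = 1
G(8) = mex{1,1} = 0
G(9) = mex{0,0} = 1
G(10) = mex{1,1} = 0
G(11) = mex{0,0} = 1
G(12) = mex{1,1} = 0
G(13) = mex{0,0} = 1
G(14) = mex{1,1} = 0
G(15) = mex{0,0} = 1
G(16) = mex{1,1} = 0
G(17) = mex{0,0} = 1
G(18) = mex{1,1} = 0
G(19) = mex{0,0} = 1
G(20) = mex{1,1} = 0
G(21) = mex{0,0} = 1
G(22) = mex{1,1} = 0
G(23) = mex{0,0} = 1
G(24) = mex{1,1} = 0

0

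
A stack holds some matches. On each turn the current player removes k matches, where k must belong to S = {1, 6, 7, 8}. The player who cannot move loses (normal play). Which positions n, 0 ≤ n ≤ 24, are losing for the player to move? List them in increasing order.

G(0) = 0
G(1) = mex{0} = 1
G(2) = mex{1} = 0
G(3) = mex{0} = 1
G(4) = mex{1} = 0
G(5) = mex{0} = 1
G(6) = mex{1,0} = 2
G(7) = mex{2,1,0} = 3
G(8) = mex{3,0,1,0} = 2
G(9) = mex{2,1,0,1} = 3
G(10) = mex{3,0,1,0} = 2
G(11) = mex{2,1,0,1} = 3
G(12) = mex{3,2,1,0} = 4
G(13) = mex{4,3,2,1} = 0
G(14) = mex{0,2,3,2} = 1
G(15) = mex{1,3,2,3} = 0
G(16) = mex{0,2,3,2} = 1
G(17) = mex{1,3,2,3} = 0
G(18) = mex{0,4,3,2} = 1
G(19) = mex{1,0,4,3} = 2
G(20) = mex{2,1,0,4} = 3
G(21) = mex{3,0,1,0} = 2
G(22) = mex{2,1,0,1} = 3
G(23) = mex{3,0,1,0} = 2
G(24) = mex{2,1,0,1} = 3
P-positions are exactly the n with G(n) = 0.

0, 2, 4, 13, 15, 17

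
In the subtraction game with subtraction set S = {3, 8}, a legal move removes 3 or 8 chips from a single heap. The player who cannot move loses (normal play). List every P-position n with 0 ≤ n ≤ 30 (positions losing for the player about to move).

G(0) = 0
G(1) = mex{} = 0
G(2) = mex{} = 0
G(3) = mex{0} = 1
G(4) = mex{0} = 1
G(5) = mex{0} = 1
G(6) = mex{1} = 0
G(7) = mex{1} = 0
G(8) = mex{1,0} = 2
G(9) = mex{0,0} = 1
G(10) = mex{0,0} = 1
G(11) = mex{2,1} = 0
G(12) = mex{1,1} = 0
G(13) = mex{1,1} = 0
G(14) = mex{0,0} = 1
G(15) = mex{0,0} = 1
G(16) = mex{0,2} = 1
G(17) = mex{1,1} = 0
G(18) = mex{1,1} = 0
G(19) = mex{1,0} = 2
G(20) = mex{0,0} = 1
G(21) = mex{0,0} = 1
G(22) = mex{2,1} = 0
G(23) = mex{1,1} = 0
G(24) = mex{1,1} = 0
G(25) = mex{0,0} = 1
G(26) = mex{0,0} = 1
G(27) = mex{0,2} = 1
G(28) = mex{1,1} = 0
G(29) = mex{1,1} = 0
G(30) = mex{1,0} = 2
P-positions are exactly the n with G(n) = 0.

0, 1, 2, 6, 7, 11, 12, 13, 17, 18, 22, 23, 24, 28, 29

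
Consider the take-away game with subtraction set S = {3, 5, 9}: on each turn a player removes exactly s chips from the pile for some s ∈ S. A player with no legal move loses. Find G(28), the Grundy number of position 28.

n :  0  1  2  3  4  5  6  7  8  9 10 11 12 13 14 15 16 17 18 19 20 21 22 23 24 25 26 27 28
G :  0  0  0  1  1  1  2  2  0  3  3  1  0  2  0  1  0  1  0  1  0  1  0  1  0  1  0  1  0

0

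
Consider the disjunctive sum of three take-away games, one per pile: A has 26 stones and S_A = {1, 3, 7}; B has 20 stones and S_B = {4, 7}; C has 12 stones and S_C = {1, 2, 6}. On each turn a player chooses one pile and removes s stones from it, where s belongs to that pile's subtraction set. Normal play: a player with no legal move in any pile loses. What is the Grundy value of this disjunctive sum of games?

Pile A, S = {1, 3, 7}:
G(0) = 0
G(1) = mex{0} = 1
G(2) = mex{1} = 0
G(3) = mex{0,0} = 1
G(4) = mex{1,1} = 0
G(5) = mex{0,0} = 1
G(6) = mex{1,1} = 0
G(7) = mex{0,0,0} = 1
G(8) = mex{1,1,1} = 0
G(9) = mex{0,0,0} = 1
G(10) = mex{1,1,1} = 0
G(11) = mex{0,0,0} = 1
G(12) = mex{1,1,1} = 0
G(13) = mex{0,0,0} = 1
G(14) = mex{1,1,1} = 0
G(15) = mex{0,0,0} = 1
G(16) = mex{1,1,1} = 0
G(17) = mex{0,0,0} = 1
G(18) = mex{1,1,1} = 0
G(19) = mex{0,0,0} = 1
G(20) = mex{1,1,1} = 0
G(21) = mex{0,0,0} = 1
G(22) = mex{1,1,1} = 0
G(23) = mex{0,0,0} = 1
G(24) = mex{1,1,1} = 0
G(25) = mex{0,0,0} = 1
G(26) = mex{1,1,1} = 0
G_A(26) = 0.
Pile B, S = {4, 7}:
n :  0  1  2  3  4  5  6  7  8  9 10 11 12 13 14 15 16 17 18 19 20
G :  0  0  0  0  1  1  1  1  2  2  2  0  0  0  0  1  1  1  1  2  2
G_B(20) = 2.
Pile C, S = {1, 2, 6}:
G(0) = 0
G(1) = mex{0} = 1
G(2) = mex{1,0} = 2
G(3) = mex{2,1} = 0
G(4) = mex{0,2} = 1
G(5) = mex{1,0} = 2
G(6) = mex{2,1,0} = 3
G(7) = mex{3,2,1} = 0
G(8) = mex{0,3,2} = 1
G(9) = mex{1,0,0} = 2
G(10) = mex{2,1,1} = 0
G(11) = mex{0,2,2} = 1
G(12) = mex{1,0,3} = 2
G_C(12) = 2.
Combined Grundy value = 0 ⊕ 2 ⊕ 2 = 0.

0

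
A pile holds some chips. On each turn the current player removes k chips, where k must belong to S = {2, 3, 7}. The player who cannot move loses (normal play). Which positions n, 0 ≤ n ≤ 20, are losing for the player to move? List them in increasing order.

n :  0  1  2  3  4  5  6  7  8  9 10 11 12 13 14 15 16 17 18 19 20
G :  0  0  1  1  2  0  0  1  1  2  0  0  1  1  2  0  0  1  1  2  0
P-positions are exactly the n with G(n) = 0.

0, 1, 5, 6, 10, 11, 15, 16, 20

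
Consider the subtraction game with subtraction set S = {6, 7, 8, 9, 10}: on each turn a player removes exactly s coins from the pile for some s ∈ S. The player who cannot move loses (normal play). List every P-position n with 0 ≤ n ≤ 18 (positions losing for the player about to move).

0, 1, 2, 3, 4, 5, 16, 17, 18

G(0) = 0
G(1) = mex{} = 0
G(2) = mex{} = 0
G(3) = mex{} = 0
G(4) = mex{} = 0
G(5) = mex{} = 0
G(6) = mex{0} = 1
G(7) = mex{0,0} = 1
G(8) = mex{0,0,0} = 1
G(9) = mex{0,0,0,0} = 1
G(10) = mex{0,0,0,0,0} = 1
G(11) = mex{0,0,0,0,0} = 1
G(12) = mex{1,0,0,0,0} = 2
G(13) = mex{1,1,0,0,0} = 2
G(14) = mex{1,1,1,0,0} = 2
G(15) = mex{1,1,1,1,0} = 2
G(16) = mex{1,1,1,1,1} = 0
G(17) = mex{1,1,1,1,1} = 0
G(18) = mex{2,1,1,1,1} = 0
P-positions are exactly the n with G(n) = 0.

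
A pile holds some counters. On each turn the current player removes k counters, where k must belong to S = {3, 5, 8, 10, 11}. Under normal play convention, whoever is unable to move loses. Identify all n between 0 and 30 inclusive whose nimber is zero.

G(0) = 0
G(1) = mex{} = 0
G(2) = mex{} = 0
G(3) = mex{0} = 1
G(4) = mex{0} = 1
G(5) = mex{0,0} = 1
G(6) = mex{1,0} = 2
G(7) = mex{1,0} = 2
G(8) = mex{1,1,0} = 2
G(9) = mex{2,1,0} = 3
G(10) = mex{2,1,0,0} = 3
G(11) = mex{2,2,1,0,0} = 3
G(12) = mex{3,2,1,0,0} = 4
G(13) = mex{3,2,1,1,0} = 4
G(14) = mex{3,3,2,1,1} = 0
G(15) = mex{4,3,2,1,1} = 0
G(16) = mex{4,3,2,2,1} = 0
G(17) = mex{0,4,3,2,2} = 1
G(18) = mex{0,4,3,2,2} = 1
G(19) = mex{0,0,3,3,2} = 1
G(20) = mex{1,0,4,3,3} = 2
G(21) = mex{1,0,4,3,3} = 2
G(22) = mex{1,1,0,4,3} = 2
G(23) = mex{2,1,0,4,4} = 3
G(24) = mex{2,1,0,0,4} = 3
G(25) = mex{2,2,1,0,0} = 3
G(26) = mex{3,2,1,0,0} = 4
G(27) = mex{3,2,1,1,0} = 4
G(28) = mex{3,3,2,1,1} = 0
G(29) = mex{4,3,2,1,1} = 0
G(30) = mex{4,3,2,2,1} = 0
P-positions are exactly the n with G(n) = 0.

0, 1, 2, 14, 15, 16, 28, 29, 30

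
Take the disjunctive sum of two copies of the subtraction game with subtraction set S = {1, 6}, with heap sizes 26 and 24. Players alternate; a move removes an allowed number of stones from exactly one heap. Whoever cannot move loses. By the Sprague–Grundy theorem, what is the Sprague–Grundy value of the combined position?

0

All heaps use S = {1, 6}:
n :  0  1  2  3  4  5  6  7  8  9 10 11 12 13 14 15 16 17 18 19 20 21 22 23 24 25 26
G :  0  1  0  1  0  1  2  0  1  0  1  0  1  2  0  1  0  1  0  1  2  0  1  0  1  0  1
Heap A: G(26) = 1.
Heap B: G(24) = 1.
Combined Grundy value = 1 ⊕ 1 = 0.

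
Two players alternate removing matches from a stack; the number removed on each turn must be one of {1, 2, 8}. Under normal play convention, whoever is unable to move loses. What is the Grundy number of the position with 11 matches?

G(0) = 0
G(1) = mex{0} = 1
G(2) = mex{1,0} = 2
G(3) = mex{2,1} = 0
G(4) = mex{0,2} = 1
G(5) = mex{1,0} = 2
G(6) = mex{2,1} = 0
G(7) = mex{0,2} = 1
G(8) = mex{1,0,0} = 2
G(9) = mex{2,1,1} = 0
G(10) = mex{0,2,2} = 1
G(11) = mex{1,0,0} = 2

2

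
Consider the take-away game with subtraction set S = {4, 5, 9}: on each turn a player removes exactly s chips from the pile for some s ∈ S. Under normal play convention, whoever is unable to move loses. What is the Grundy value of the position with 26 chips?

n :  0  1  2  3  4  5  6  7  8  9 10 11 12 13 14 15 16 17 18 19 20 21 22 23 24 25 26
G :  0  0  0  0  1  1  1  1  2  2  2  2  3  0  0  0  0  1  1  1  1  2  2  2  2  3  0

0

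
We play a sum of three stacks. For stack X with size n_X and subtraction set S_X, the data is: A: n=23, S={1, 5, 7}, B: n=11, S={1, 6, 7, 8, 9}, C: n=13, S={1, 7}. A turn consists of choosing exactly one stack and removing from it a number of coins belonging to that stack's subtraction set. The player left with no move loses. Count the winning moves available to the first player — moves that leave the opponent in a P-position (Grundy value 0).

2

Stack A, S = {1, 5, 7}:
n :  0  1  2  3  4  5  6  7  8  9 10 11 12 13 14 15 16 17 18 19 20 21 22 23
G :  0  1  0  1  0  1  0  1  0  1  0  1  0  1  0  1  0  1  0  1  0  1  0  1
G_A(23) = 1.
Stack B, S = {1, 6, 7, 8, 9}:
G(0) = 0
G(1) = mex{0} = 1
G(2) = mex{1} = 0
G(3) = mex{0} = 1
G(4) = mex{1} = 0
G(5) = mex{0} = 1
G(6) = mex{1,0} = 2
G(7) = mex{2,1,0} = 3
G(8) = mex{3,0,1,0} = 2
G(9) = mex{2,1,0,1,0} = 3
G(10) = mex{3,0,1,0,1} = 2
G(11) = mex{2,1,0,1,0} = 3
G_B(11) = 3.
Stack C, S = {1, 7}:
G(0) = 0
G(1) = mex{0} = 1
G(2) = mex{1} = 0
G(3) = mex{0} = 1
G(4) = mex{1} = 0
G(5) = mex{0} = 1
G(6) = mex{1} = 0
G(7) = mex{0,0} = 1
G(8) = mex{1,1} = 0
G(9) = mex{0,0} = 1
G(10) = mex{1,1} = 0
G(11) = mex{0,0} = 1
G(12) = mex{1,1} = 0
G(13) = mex{0,0} = 1
G_C(13) = 1.
Combined Grundy value = 1 ⊕ 3 ⊕ 1 = 3.
A winning move leaves total XOR = 0, i.e. changes one component's Grundy value g to g ⊕ X where X is the current total.
Stack A: need g' = 1⊕3 = 2. Options: 23−1→G=0, 23−5→G=0, 23−7→G=0. Hits: 0.
Stack B: need g' = 3⊕3 = 0. Options: 11−1→G=2, 11−6→G=1, 11−7→G=0, 11−8→G=1, 11−9→G=0. Hits: 2.
Stack C: need g' = 1⊕3 = 2. Options: 13−1→G=0, 13−7→G=0. Hits: 0.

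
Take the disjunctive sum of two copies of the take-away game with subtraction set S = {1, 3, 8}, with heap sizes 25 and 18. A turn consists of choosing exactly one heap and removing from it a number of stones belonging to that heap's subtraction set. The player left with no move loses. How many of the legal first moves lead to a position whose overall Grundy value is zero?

0

All heaps use S = {1, 3, 8}:
n :  0  1  2  3  4  5  6  7  8  9 10 11 12 13 14 15 16 17 18 19 20 21 22 23 24 25
G :  0  1  0  1  0  1  0  1  2  3  2  0  1  0  1  0  1  0  1  2  3  2  0  1  0  1
Heap A: G(25) = 1.
Heap B: G(18) = 1.
Combined Grundy value = 1 ⊕ 1 = 0.
A winning move leaves total XOR = 0, i.e. changes one component's Grundy value g to g ⊕ X where X is the current total.
Heap A: target g' = 1⊕0 = 1, but every legal move changes the Grundy value (mex property), so 0 moves.
Heap B: target g' = 1⊕0 = 1, but every legal move changes the Grundy value (mex property), so 0 moves.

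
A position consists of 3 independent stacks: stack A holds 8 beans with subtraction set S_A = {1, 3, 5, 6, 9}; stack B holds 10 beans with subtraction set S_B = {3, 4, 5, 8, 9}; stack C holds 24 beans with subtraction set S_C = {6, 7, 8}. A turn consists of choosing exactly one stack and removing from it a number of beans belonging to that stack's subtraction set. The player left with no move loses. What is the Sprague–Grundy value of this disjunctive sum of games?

Stack A, S = {1, 3, 5, 6, 9}:
G(0) = 0
G(1) = mex{0} = 1
G(2) = mex{1} = 0
G(3) = mex{0,0} = 1
G(4) = mex{1,1} = 0
G(5) = mex{0,0,0} = 1
G(6) = mex{1,1,1,0} = 2
G(7) = mex{2,0,0,1} = 3
G(8) = mex{3,1,1,0} = 2
G_A(8) = 2.
Stack B, S = {3, 4, 5, 8, 9}:
G(0) = 0
G(1) = mex{} = 0
G(2) = mex{} = 0
G(3) = mex{0} = 1
G(4) = mex{0,0} = 1
G(5) = mex{0,0,0} = 1
G(6) = mex{1,0,0} = 2
G(7) = mex{1,1,0} = 2
G(8) = mex{1,1,1,0} = 2
G(9) = mex{2,1,1,0,0} = 3
G(10) = mex{2,2,1,0,0} = 3
G_B(10) = 3.
Stack C, S = {6, 7, 8}:
G(0) = 0
G(1) = mex{} = 0
G(2) = mex{} = 0
G(3) = mex{} = 0
G(4) = mex{} = 0
G(5) = mex{} = 0
G(6) = mex{0} = 1
G(7) = mex{0,0} = 1
G(8) = mex{0,0,0} = 1
G(9) = mex{0,0,0} = 1
G(10) = mex{0,0,0} = 1
G(11) = mex{0,0,0} = 1
G(12) = mex{1,0,0} = 2
G(13) = mex{1,1,0} = 2
G(14) = mex{1,1,1} = 0
G(15) = mex{1,1,1} = 0
G(16) = mex{1,1,1} = 0
G(17) = mex{1,1,1} = 0
G(18) = mex{2,1,1} = 0
G(19) = mex{2,2,1} = 0
G(20) = mex{0,2,2} = 1
G(21) = mex{0,0,2} = 1
G(22) = mex{0,0,0} = 1
G(23) = mex{0,0,0} = 1
G(24) = mex{0,0,0} = 1
G_C(24) = 1.
Combined Grundy value = 2 ⊕ 3 ⊕ 1 = 0.

0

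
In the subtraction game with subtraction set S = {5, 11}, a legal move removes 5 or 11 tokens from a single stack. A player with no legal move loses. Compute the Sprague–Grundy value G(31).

n :  0  1  2  3  4  5  6  7  8  9 10 11 12 13 14 15 16 17 18 19 20 21 22 23 24 25 26 27 28 29 30 31
G :  0  0  0  0  0  1  1  1  1  1  0  2  2  2  2  1  0  0  0  0  0  1  1  1  1  1  0  2  2  2  2  1

1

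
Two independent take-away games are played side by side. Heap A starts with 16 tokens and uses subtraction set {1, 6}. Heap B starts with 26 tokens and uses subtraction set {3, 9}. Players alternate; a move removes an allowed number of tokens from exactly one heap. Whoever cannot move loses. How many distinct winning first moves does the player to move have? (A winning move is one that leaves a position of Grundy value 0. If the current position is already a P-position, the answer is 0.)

0

Heap A, S = {1, 6}:
n :  0  1  2  3  4  5  6  7  8  9 10 11 12 13 14 15 16
G :  0  1  0  1  0  1  2  0  1  0  1  0  1  2  0  1  0
G_A(16) = 0.
Heap B, S = {3, 9}:
n :  0  1  2  3  4  5  6  7  8  9 10 11 12 13 14 15 16 17 18 19 20 21 22 23 24 25 26
G :  0  0  0  1  1  1  0  0  0  1  1  1  0  0  0  1  1  1  0  0  0  1  1  1  0  0  0
G_B(26) = 0.
Combined Grundy value = 0 ⊕ 0 = 0.
A winning move leaves total XOR = 0, i.e. changes one component's Grundy value g to g ⊕ X where X is the current total.
Heap A: target g' = 0⊕0 = 0, but every legal move changes the Grundy value (mex property), so 0 moves.
Heap B: target g' = 0⊕0 = 0, but every legal move changes the Grundy value (mex property), so 0 moves.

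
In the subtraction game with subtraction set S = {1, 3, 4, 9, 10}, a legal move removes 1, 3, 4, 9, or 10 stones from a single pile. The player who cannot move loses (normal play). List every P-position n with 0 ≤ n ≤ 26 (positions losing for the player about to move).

0, 2, 7, 13, 15, 20, 26

G(0) = 0
G(1) = mex{0} = 1
G(2) = mex{1} = 0
G(3) = mex{0,0} = 1
G(4) = mex{1,1,0} = 2
G(5) = mex{2,0,1} = 3
G(6) = mex{3,1,0} = 2
G(7) = mex{2,2,1} = 0
G(8) = mex{0,3,2} = 1
G(9) = mex{1,2,3,0} = 4
G(10) = mex{4,0,2,1,0} = 3
G(11) = mex{3,1,0,0,1} = 2
G(12) = mex{2,4,1,1,0} = 3
G(13) = mex{3,3,4,2,1} = 0
G(14) = mex{0,2,3,3,2} = 1
G(15) = mex{1,3,2,2,3} = 0
G(16) = mex{0,0,3,0,2} = 1
G(17) = mex{1,1,0,1,0} = 2
G(18) = mex{2,0,1,4,1} = 3
G(19) = mex{3,1,0,3,4} = 2
G(20) = mex{2,2,1,2,3} = 0
G(21) = mex{0,3,2,3,2} = 1
G(22) = mex{1,2,3,0,3} = 4
G(23) = mex{4,0,2,1,0} = 3
G(24) = mex{3,1,0,0,1} = 2
G(25) = mex{2,4,1,1,0} = 3
G(26) = mex{3,3,4,2,1} = 0
P-positions are exactly the n with G(n) = 0.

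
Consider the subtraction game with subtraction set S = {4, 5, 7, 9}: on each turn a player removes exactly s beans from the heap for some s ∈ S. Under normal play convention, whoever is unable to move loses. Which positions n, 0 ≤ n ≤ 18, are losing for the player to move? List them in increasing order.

0, 1, 2, 3, 13, 14, 15, 16

n :  0  1  2  3  4  5  6  7  8  9 10 11 12 13 14 15 16 17 18
G :  0  0  0  0  1  1  1  1  2  2  2  2  3  0  0  0  0  1  1
P-positions are exactly the n with G(n) = 0.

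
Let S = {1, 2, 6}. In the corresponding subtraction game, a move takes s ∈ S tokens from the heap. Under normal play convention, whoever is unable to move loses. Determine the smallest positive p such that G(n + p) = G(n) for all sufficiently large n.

7

n :  0  1  2  3  4  5  6  7  8  9 10 11 12 13 14 15
G :  0  1  2  0  1  2  3  0  1  2  0  1  2  3  0  1
G(n+7) = G(n) holds for n = 0,…,5 (a full window of length max(S) = 6), so the sequence is purely periodic with period 7.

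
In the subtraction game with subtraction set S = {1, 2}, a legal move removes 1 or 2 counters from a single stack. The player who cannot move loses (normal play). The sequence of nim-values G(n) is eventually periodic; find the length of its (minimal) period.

3

G(0) = 0
G(1) = mex{0} = 1
G(2) = mex{1,0} = 2
G(3) = mex{2,1} = 0
G(4) = mex{0,2} = 1
G(5) = mex{1,0} = 2
G(6) = mex{2,1} = 0
G(7) = mex{0,2} = 1
G(8) = mex{1,0} = 2
G(9) = mex{2,1} = 0
G(10) = mex{0,2} = 1
G(11) = mex{1,0} = 2
G(12) = mex{2,1} = 0
G(13) = mex{0,2} = 1
G(14) = mex{1,0} = 2
G(n+3) = G(n) holds for n = 0,…,1 (a full window of length max(S) = 2), so the sequence is purely periodic with period 3.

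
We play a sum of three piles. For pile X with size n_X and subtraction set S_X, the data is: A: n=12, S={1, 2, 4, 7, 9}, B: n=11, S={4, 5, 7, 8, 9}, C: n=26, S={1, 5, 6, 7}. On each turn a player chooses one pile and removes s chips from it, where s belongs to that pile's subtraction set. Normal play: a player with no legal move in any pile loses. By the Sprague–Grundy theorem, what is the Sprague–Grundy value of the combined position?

Pile A, S = {1, 2, 4, 7, 9}:
G(0) = 0
G(1) = mex{0} = 1
G(2) = mex{1,0} = 2
G(3) = mex{2,1} = 0
G(4) = mex{0,2,0} = 1
G(5) = mex{1,0,1} = 2
G(6) = mex{2,1,2} = 0
G(7) = mex{0,2,0,0} = 1
G(8) = mex{1,0,1,1} = 2
G(9) = mex{2,1,2,2,0} = 3
G(10) = mex{3,2,0,0,1} = 4
G(11) = mex{4,3,1,1,2} = 0
G(12) = mex{0,4,2,2,0} = 1
G_A(12) = 1.
Pile B, S = {4, 5, 7, 8, 9}:
G(0) = 0
G(1) = mex{} = 0
G(2) = mex{} = 0
G(3) = mex{} = 0
G(4) = mex{0} = 1
G(5) = mex{0,0} = 1
G(6) = mex{0,0} = 1
G(7) = mex{0,0,0} = 1
G(8) = mex{1,0,0,0} = 2
G(9) = mex{1,1,0,0,0} = 2
G(10) = mex{1,1,0,0,0} = 2
G(11) = mex{1,1,1,0,0} = 2
G_B(11) = 2.
Pile C, S = {1, 5, 6, 7}:
G(0) = 0
G(1) = mex{0} = 1
G(2) = mex{1} = 0
G(3) = mex{0} = 1
G(4) = mex{1} = 0
G(5) = mex{0,0} = 1
G(6) = mex{1,1,0} = 2
G(7) = mex{2,0,1,0} = 3
G(8) = mex{3,1,0,1} = 2
G(9) = mex{2,0,1,0} = 3
G(10) = mex{3,1,0,1} = 2
G(11) = mex{2,2,1,0} = 3
G(12) = mex{3,3,2,1} = 0
G(13) = mex{0,2,3,2} = 1
G(14) = mex{1,3,2,3} = 0
G(15) = mex{0,2,3,2} = 1
G(16) = mex{1,3,2,3} = 0
G(17) = mex{0,0,3,2} = 1
G(18) = mex{1,1,0,3} = 2
G(19) = mex{2,0,1,0} = 3
G(20) = mex{3,1,0,1} = 2
G(21) = mex{2,0,1,0} = 3
G(22) = mex{3,1,0,1} = 2
G(23) = mex{2,2,1,0} = 3
G(24) = mex{3,3,2,1} = 0
G(25) = mex{0,2,3,2} = 1
G(26) = mex{1,3,2,3} = 0
G_C(26) = 0.
Combined Grundy value = 1 ⊕ 2 ⊕ 0 = 3.

3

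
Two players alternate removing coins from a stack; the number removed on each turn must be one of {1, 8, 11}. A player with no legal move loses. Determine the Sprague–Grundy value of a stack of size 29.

1

G(0) = 0
G(1) = mex{0} = 1
G(2) = mex{1} = 0
G(3) = mex{0} = 1
G(4) = mex{1} = 0
G(5) = mex{0} = 1
G(6) = mex{1} = 0
G(7) = mex{0} = 1
G(8) = mex{1,0} = 2
G(9) = mex{2,1} = 0
G(10) = mex{0,0} = 1
G(11) = mex{1,1,0} = 2
G(12) = mex{2,0,1} = 3
G(13) = mex{3,1,0} = 2
G(14) = mex{2,0,1} = 3
G(15) = mex{3,1,0} = 2
G(16) = mex{2,2,1} = 0
G(17) = mex{0,0,0} = 1
G(18) = mex{1,1,1} = 0
G(19) = mex{0,2,2} = 1
G(20) = mex{1,3,0} = 2
G(21) = mex{2,2,1} = 0
G(22) = mex{0,3,2} = 1
G(23) = mex{1,2,3} = 0
G(24) = mex{0,0,2} = 1
G(25) = mex{1,1,3} = 0
G(26) = mex{0,0,2} = 1
G(27) = mex{1,1,0} = 2
G(28) = mex{2,2,1} = 0
G(29) = mex{0,0,0} = 1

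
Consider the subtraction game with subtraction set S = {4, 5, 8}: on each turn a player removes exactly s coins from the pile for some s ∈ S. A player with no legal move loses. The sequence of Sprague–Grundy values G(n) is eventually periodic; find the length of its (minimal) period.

12

G(0) = 0
G(1) = mex{} = 0
G(2) = mex{} = 0
G(3) = mex{} = 0
G(4) = mex{0} = 1
G(5) = mex{0,0} = 1
G(6) = mex{0,0} = 1
G(7) = mex{0,0} = 1
G(8) = mex{1,0,0} = 2
G(9) = mex{1,1,0} = 2
G(10) = mex{1,1,0} = 2
G(11) = mex{1,1,0} = 2
G(12) = mex{2,1,1} = 0
G(13) = mex{2,2,1} = 0
G(14) = mex{2,2,1} = 0
G(15) = mex{2,2,1} = 0
G(16) = mex{0,2,2} = 1
G(17) = mex{0,0,2} = 1
G(18) = mex{0,0,2} = 1
G(19) = mex{0,0,2} = 1
G(20) = mex{1,0,0} = 2
G(21) = mex{1,1,0} = 2
G(22) = mex{1,1,0} = 2
G(23) = mex{1,1,0} = 2
G(24) = mex{2,1,1} = 0
G(25) = mex{2,2,1} = 0
G(n+12) = G(n) holds for n = 0,…,7 (a full window of length max(S) = 8), so the sequence is purely periodic with period 12.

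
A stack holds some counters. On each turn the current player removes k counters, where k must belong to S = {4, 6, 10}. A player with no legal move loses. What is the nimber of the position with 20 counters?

1

G(0) = 0
G(1) = mex{} = 0
G(2) = mex{} = 0
G(3) = mex{} = 0
G(4) = mex{0} = 1
G(5) = mex{0} = 1
G(6) = mex{0,0} = 1
G(7) = mex{0,0} = 1
G(8) = mex{1,0} = 2
G(9) = mex{1,0} = 2
G(10) = mex{1,1,0} = 2
G(11) = mex{1,1,0} = 2
G(12) = mex{2,1,0} = 3
G(13) = mex{2,1,0} = 3
G(14) = mex{2,2,1} = 0
G(15) = mex{2,2,1} = 0
G(16) = mex{3,2,1} = 0
G(17) = mex{3,2,1} = 0
G(18) = mex{0,3,2} = 1
G(19) = mex{0,3,2} = 1
G(20) = mex{0,0,2} = 1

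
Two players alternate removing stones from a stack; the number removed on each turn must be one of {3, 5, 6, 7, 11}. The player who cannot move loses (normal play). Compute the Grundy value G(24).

2

n :  0  1  2  3  4  5  6  7  8  9 10 11 12 13 14 15 16 17 18 19 20 21 22 23 24
G :  0  0  0  1  1  1  2  2  2  3  0  3  4  1  0  5  2  1  0  3  2  1  0  3  2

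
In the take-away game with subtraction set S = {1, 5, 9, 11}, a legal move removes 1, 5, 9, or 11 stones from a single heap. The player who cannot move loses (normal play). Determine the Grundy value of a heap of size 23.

n :  0  1  2  3  4  5  6  7  8  9 10 11 12 13 14 15 16 17 18 19 20 21 22 23
G :  0  1  0  1  0  1  0  1  0  1  0  1  0  1  0  1  0  1  0  1  0  1  0  1

1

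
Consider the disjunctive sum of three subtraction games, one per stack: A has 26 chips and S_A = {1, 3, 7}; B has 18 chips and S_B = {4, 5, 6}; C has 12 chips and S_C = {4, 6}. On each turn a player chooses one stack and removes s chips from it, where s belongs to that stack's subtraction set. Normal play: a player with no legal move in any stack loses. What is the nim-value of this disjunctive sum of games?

2

Stack A, S = {1, 3, 7}:
n :  0  1  2  3  4  5  6  7  8  9 10 11 12 13 14 15 16 17 18 19 20 21 22 23 24 25 26
G :  0  1  0  1  0  1  0  1  0  1  0  1  0  1  0  1  0  1  0  1  0  1  0  1  0  1  0
G_A(26) = 0.
Stack B, S = {4, 5, 6}:
G(0) = 0
G(1) = mex{} = 0
G(2) = mex{} = 0
G(3) = mex{} = 0
G(4) = mex{0} = 1
G(5) = mex{0,0} = 1
G(6) = mex{0,0,0} = 1
G(7) = mex{0,0,0} = 1
G(8) = mex{1,0,0} = 2
G(9) = mex{1,1,0} = 2
G(10) = mex{1,1,1} = 0
G(11) = mex{1,1,1} = 0
G(12) = mex{2,1,1} = 0
G(13) = mex{2,2,1} = 0
G(14) = mex{0,2,2} = 1
G(15) = mex{0,0,2} = 1
G(16) = mex{0,0,0} = 1
G(17) = mex{0,0,0} = 1
G(18) = mex{1,0,0} = 2
G_B(18) = 2.
Stack C, S = {4, 6}:
G(0) = 0
G(1) = mex{} = 0
G(2) = mex{} = 0
G(3) = mex{} = 0
G(4) = mex{0} = 1
G(5) = mex{0} = 1
G(6) = mex{0,0} = 1
G(7) = mex{0,0} = 1
G(8) = mex{1,0} = 2
G(9) = mex{1,0} = 2
G(10) = mex{1,1} = 0
G(11) = mex{1,1} = 0
G(12) = mex{2,1} = 0
G_C(12) = 0.
Combined Grundy value = 0 ⊕ 2 ⊕ 0 = 2.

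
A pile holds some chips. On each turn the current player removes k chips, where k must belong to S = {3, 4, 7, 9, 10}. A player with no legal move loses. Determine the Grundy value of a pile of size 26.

n :  0  1  2  3  4  5  6  7  8  9 10 11 12 13 14 15 16 17 18 19 20 21 22 23 24 25 26
G :  0  0  0  1  1  1  2  2  2  3  3  3  4  0  0  0  1  1  1  2  2  2  3  3  3  4  0

0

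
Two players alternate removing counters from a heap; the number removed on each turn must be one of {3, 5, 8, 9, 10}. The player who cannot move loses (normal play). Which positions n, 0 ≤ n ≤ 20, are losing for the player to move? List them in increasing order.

0, 1, 2, 13, 14, 15

G(0) = 0
G(1) = mex{} = 0
G(2) = mex{} = 0
G(3) = mex{0} = 1
G(4) = mex{0} = 1
G(5) = mex{0,0} = 1
G(6) = mex{1,0} = 2
G(7) = mex{1,0} = 2
G(8) = mex{1,1,0} = 2
G(9) = mex{2,1,0,0} = 3
G(10) = mex{2,1,0,0,0} = 3
G(11) = mex{2,2,1,0,0} = 3
G(12) = mex{3,2,1,1,0} = 4
G(13) = mex{3,2,1,1,1} = 0
G(14) = mex{3,3,2,1,1} = 0
G(15) = mex{4,3,2,2,1} = 0
G(16) = mex{0,3,2,2,2} = 1
G(17) = mex{0,4,3,2,2} = 1
G(18) = mex{0,0,3,3,2} = 1
G(19) = mex{1,0,3,3,3} = 2
G(20) = mex{1,0,4,3,3} = 2
P-positions are exactly the n with G(n) = 0.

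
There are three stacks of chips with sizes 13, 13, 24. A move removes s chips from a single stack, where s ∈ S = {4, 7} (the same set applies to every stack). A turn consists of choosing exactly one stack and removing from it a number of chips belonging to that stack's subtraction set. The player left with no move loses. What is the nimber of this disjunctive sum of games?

0

All stacks use S = {4, 7}:
G(0) = 0
G(1) = mex{} = 0
G(2) = mex{} = 0
G(3) = mex{} = 0
G(4) = mex{0} = 1
G(5) = mex{0} = 1
G(6) = mex{0} = 1
G(7) = mex{0,0} = 1
G(8) = mex{1,0} = 2
G(9) = mex{1,0} = 2
G(10) = mex{1,0} = 2
G(11) = mex{1,1} = 0
G(12) = mex{2,1} = 0
G(13) = mex{2,1} = 0
G(14) = mex{2,1} = 0
G(15) = mex{0,2} = 1
G(16) = mex{0,2} = 1
G(17) = mex{0,2} = 1
G(18) = mex{0,0} = 1
G(19) = mex{1,0} = 2
G(20) = mex{1,0} = 2
G(21) = mex{1,0} = 2
G(22) = mex{1,1} = 0
G(23) = mex{2,1} = 0
G(24) = mex{2,1} = 0
Stack A: G(13) = 0.
Stack B: G(13) = 0.
Stack C: G(24) = 0.
Combined Grundy value = 0 ⊕ 0 ⊕ 0 = 0.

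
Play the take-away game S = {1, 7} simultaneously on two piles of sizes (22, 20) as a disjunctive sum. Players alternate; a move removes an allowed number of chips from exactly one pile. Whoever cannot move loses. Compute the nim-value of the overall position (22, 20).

All piles use S = {1, 7}:
G(0) = 0
G(1) = mex{0} = 1
G(2) = mex{1} = 0
G(3) = mex{0} = 1
G(4) = mex{1} = 0
G(5) = mex{0} = 1
G(6) = mex{1} = 0
G(7) = mex{0,0} = 1
G(8) = mex{1,1} = 0
G(9) = mex{0,0} = 1
G(10) = mex{1,1} = 0
G(11) = mex{0,0} = 1
G(12) = mex{1,1} = 0
G(13) = mex{0,0} = 1
G(14) = mex{1,1} = 0
G(15) = mex{0,0} = 1
G(16) = mex{1,1} = 0
G(17) = mex{0,0} = 1
G(18) = mex{1,1} = 0
G(19) = mex{0,0} = 1
G(20) = mex{1,1} = 0
G(21) = mex{0,0} = 1
G(22) = mex{1,1} = 0
Pile A: G(22) = 0.
Pile B: G(20) = 0.
Combined Grundy value = 0 ⊕ 0 = 0.

0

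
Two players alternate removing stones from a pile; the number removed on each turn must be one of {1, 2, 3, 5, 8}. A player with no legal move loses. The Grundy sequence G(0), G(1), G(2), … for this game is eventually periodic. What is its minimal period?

10

G(0) = 0
G(1) = mex{0} = 1
G(2) = mex{1,0} = 2
G(3) = mex{2,1,0} = 3
G(4) = mex{3,2,1} = 0
G(5) = mex{0,3,2,0} = 1
G(6) = mex{1,0,3,1} = 2
G(7) = mex{2,1,0,2} = 3
G(8) = mex{3,2,1,3,0} = 4
G(9) = mex{4,3,2,0,1} = 5
G(10) = mex{5,4,3,1,2} = 0
G(11) = mex{0,5,4,2,3} = 1
G(12) = mex{1,0,5,3,0} = 2
G(13) = mex{2,1,0,4,1} = 3
G(14) = mex{3,2,1,5,2} = 0
G(15) = mex{0,3,2,0,3} = 1
G(16) = mex{1,0,3,1,4} = 2
G(17) = mex{2,1,0,2,5} = 3
G(18) = mex{3,2,1,3,0} = 4
G(19) = mex{4,3,2,0,1} = 5
G(20) = mex{5,4,3,1,2} = 0
G(21) = mex{0,5,4,2,3} = 1
G(n+10) = G(n) holds for n = 0,…,7 (a full window of length max(S) = 8), so the sequence is purely periodic with period 10.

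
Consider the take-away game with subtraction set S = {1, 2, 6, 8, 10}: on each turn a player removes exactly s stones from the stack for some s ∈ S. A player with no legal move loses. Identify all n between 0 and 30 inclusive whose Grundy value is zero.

0, 3, 7, 12, 16, 19, 23, 28

n :  0  1  2  3  4  5  6  7  8  9 10 11 12 13 14 15 16 17 18 19 20 21 22 23 24 25 26 27 28 29 30
G :  0  1  2  0  1  2  3  0  1  2  3  4  0  1  2  3  0  1  2  0  1  2  3  0  1  2  3  4  0  1  2
P-positions are exactly the n with G(n) = 0.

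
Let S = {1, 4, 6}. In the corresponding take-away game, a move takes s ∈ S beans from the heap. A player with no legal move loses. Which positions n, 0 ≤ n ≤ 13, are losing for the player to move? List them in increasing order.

0, 2, 5, 7, 10, 12

n :  0  1  2  3  4  5  6  7  8  9 10 11 12 13
G :  0  1  0  1  2  0  1  0  1  2  0  1  0  1
P-positions are exactly the n with G(n) = 0.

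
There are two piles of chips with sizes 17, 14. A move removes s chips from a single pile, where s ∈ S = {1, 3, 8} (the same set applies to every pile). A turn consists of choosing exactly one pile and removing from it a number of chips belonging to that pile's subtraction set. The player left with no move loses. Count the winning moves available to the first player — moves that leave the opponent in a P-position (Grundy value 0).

All piles use S = {1, 3, 8}:
n :  0  1  2  3  4  5  6  7  8  9 10 11 12 13 14 15 16 17
G :  0  1  0  1  0  1  0  1  2  3  2  0  1  0  1  0  1  0
Pile A: G(17) = 0.
Pile B: G(14) = 1.
Combined Grundy value = 0 ⊕ 1 = 1.
A winning move leaves total XOR = 0, i.e. changes one component's Grundy value g to g ⊕ X where X is the current total.
Pile A: need g' = 0⊕1 = 1. Options: 17−1→G=1, 17−3→G=1, 17−8→G=3. Hits: 2.
Pile B: need g' = 1⊕1 = 0. Options: 14−1→G=0, 14−3→G=0, 14−8→G=0. Hits: 3.

5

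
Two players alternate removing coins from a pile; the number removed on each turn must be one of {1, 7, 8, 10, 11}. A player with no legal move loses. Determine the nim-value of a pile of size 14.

G(0) = 0
G(1) = mex{0} = 1
G(2) = mex{1} = 0
G(3) = mex{0} = 1
G(4) = mex{1} = 0
G(5) = mex{0} = 1
G(6) = mex{1} = 0
G(7) = mex{0,0} = 1
G(8) = mex{1,1,0} = 2
G(9) = mex{2,0,1} = 3
G(10) = mex{3,1,0,0} = 2
G(11) = mex{2,0,1,1,0} = 3
G(12) = mex{3,1,0,0,1} = 2
G(13) = mex{2,0,1,1,0} = 3
G(14) = mex{3,1,0,0,1} = 2

2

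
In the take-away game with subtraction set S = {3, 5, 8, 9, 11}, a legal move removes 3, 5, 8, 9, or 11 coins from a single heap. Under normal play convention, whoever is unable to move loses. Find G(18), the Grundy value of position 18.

G(0) = 0
G(1) = mex{} = 0
G(2) = mex{} = 0
G(3) = mex{0} = 1
G(4) = mex{0} = 1
G(5) = mex{0,0} = 1
G(6) = mex{1,0} = 2
G(7) = mex{1,0} = 2
G(8) = mex{1,1,0} = 2
G(9) = mex{2,1,0,0} = 3
G(10) = mex{2,1,0,0} = 3
G(11) = mex{2,2,1,0,0} = 3
G(12) = mex{3,2,1,1,0} = 4
G(13) = mex{3,2,1,1,0} = 4
G(14) = mex{3,3,2,1,1} = 0
G(15) = mex{4,3,2,2,1} = 0
G(16) = mex{4,3,2,2,1} = 0
G(17) = mex{0,4,3,2,2} = 1
G(18) = mex{0,4,3,3,2} = 1

1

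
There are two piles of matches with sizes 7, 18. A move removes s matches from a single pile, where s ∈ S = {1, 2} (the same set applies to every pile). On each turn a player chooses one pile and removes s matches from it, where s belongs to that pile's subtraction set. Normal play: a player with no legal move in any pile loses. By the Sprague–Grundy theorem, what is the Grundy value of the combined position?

1

All piles use S = {1, 2}:
n :  0  1  2  3  4  5  6  7  8  9 10 11 12 13 14 15 16 17 18
G :  0  1  2  0  1  2  0  1  2  0  1  2  0  1  2  0  1  2  0
Pile A: G(7) = 1.
Pile B: G(18) = 0.
Combined Grundy value = 1 ⊕ 0 = 1.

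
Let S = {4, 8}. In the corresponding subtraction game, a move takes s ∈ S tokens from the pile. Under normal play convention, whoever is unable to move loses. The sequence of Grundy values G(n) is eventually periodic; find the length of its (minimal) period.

n :  0  1  2  3  4  5  6  7  8  9 10 11 12 13 14 15 16 17 18 19 20 21 22 23 24 25
G :  0  0  0  0  1  1  1  1  2  2  2  2  0  0  0  0  1  1  1  1  2  2  2  2  0  0
G(n+12) = G(n) holds for n = 0,…,7 (a full window of length max(S) = 8), so the sequence is purely periodic with period 12.

12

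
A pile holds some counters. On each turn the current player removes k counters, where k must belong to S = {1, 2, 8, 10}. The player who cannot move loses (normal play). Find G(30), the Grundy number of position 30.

0

n :  0  1  2  3  4  5  6  7  8  9 10 11 12 13 14 15 16 17 18 19 20 21 22 23 24 25 26 27 28 29 30
G :  0  1  2  0  1  2  0  1  2  0  1  2  0  1  2  0  1  2  0  1  2  0  1  2  0  1  2  0  1  2  0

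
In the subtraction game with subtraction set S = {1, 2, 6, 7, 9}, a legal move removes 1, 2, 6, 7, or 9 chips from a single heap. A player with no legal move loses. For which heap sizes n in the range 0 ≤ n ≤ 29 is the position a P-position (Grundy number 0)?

0, 3, 8, 11, 16, 19, 24, 27

n :  0  1  2  3  4  5  6  7  8  9 10 11 12 13 14 15 16 17 18 19 20 21 22 23 24 25 26 27 28 29
G :  0  1  2  0  1  2  3  4  0  1  2  0  1  2  3  4  0  1  2  0  1  2  3  4  0  1  2  0  1  2
P-positions are exactly the n with G(n) = 0.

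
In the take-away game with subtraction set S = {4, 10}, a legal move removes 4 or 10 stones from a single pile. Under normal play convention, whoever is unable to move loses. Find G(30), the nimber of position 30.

n :  0  1  2  3  4  5  6  7  8  9 10 11 12 13 14 15 16 17 18 19 20 21 22 23 24 25 26 27 28 29 30
G :  0  0  0  0  1  1  1  1  0  0  2  2  1  1  0  0  0  0  1  1  1  1  0  0  2  2  1  1  0  0  0

0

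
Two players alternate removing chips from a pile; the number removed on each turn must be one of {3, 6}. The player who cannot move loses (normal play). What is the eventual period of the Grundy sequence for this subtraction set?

G(0) = 0
G(1) = mex{} = 0
G(2) = mex{} = 0
G(3) = mex{0} = 1
G(4) = mex{0} = 1
G(5) = mex{0} = 1
G(6) = mex{1,0} = 2
G(7) = mex{1,0} = 2
G(8) = mex{1,0} = 2
G(9) = mex{2,1} = 0
G(10) = mex{2,1} = 0
G(11) = mex{2,1} = 0
G(12) = mex{0,2} = 1
G(13) = mex{0,2} = 1
G(14) = mex{0,2} = 1
G(15) = mex{1,0} = 2
G(16) = mex{1,0} = 2
G(17) = mex{1,0} = 2
G(18) = mex{2,1} = 0
G(19) = mex{2,1} = 0
G(n+9) = G(n) holds for n = 0,…,5 (a full window of length max(S) = 6), so the sequence is purely periodic with period 9.

9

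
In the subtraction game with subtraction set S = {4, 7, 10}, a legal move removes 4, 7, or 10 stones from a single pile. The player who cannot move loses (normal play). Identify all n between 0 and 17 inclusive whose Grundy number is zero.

0, 1, 2, 3, 14, 15, 16, 17

n :  0  1  2  3  4  5  6  7  8  9 10 11 12 13 14 15 16 17
G :  0  0  0  0  1  1  1  1  2  2  2  2  3  3  0  0  0  0
P-positions are exactly the n with G(n) = 0.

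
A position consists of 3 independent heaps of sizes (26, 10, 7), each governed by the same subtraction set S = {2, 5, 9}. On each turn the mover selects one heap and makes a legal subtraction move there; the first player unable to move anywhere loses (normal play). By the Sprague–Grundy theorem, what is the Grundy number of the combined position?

3

All heaps use S = {2, 5, 9}:
n :  0  1  2  3  4  5  6  7  8  9 10 11 12 13 14 15 16 17 18 19 20 21 22 23 24 25 26
G :  0  0  1  1  0  2  1  0  0  1  1  0  2  1  0  0  1  1  0  2  1  0  0  1  1  0  2
Heap A: G(26) = 2.
Heap B: G(10) = 1.
Heap C: G(7) = 0.
Combined Grundy value = 2 ⊕ 1 ⊕ 0 = 3.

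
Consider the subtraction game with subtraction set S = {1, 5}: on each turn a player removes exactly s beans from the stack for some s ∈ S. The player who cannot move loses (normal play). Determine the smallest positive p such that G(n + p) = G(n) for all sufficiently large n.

n :  0  1  2  3  4  5  6  7  8  9 10 11 12 13 14
G :  0  1  0  1  0  1  0  1  0  1  0  1  0  1  0
G(n+2) = G(n) holds for n = 0,…,4 (a full window of length max(S) = 5), so the sequence is purely periodic with period 2.

2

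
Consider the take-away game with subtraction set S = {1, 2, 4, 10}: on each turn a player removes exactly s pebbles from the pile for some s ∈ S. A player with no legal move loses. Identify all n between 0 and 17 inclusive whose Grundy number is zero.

0, 3, 6, 9, 12, 15

G(0) = 0
G(1) = mex{0} = 1
G(2) = mex{1,0} = 2
G(3) = mex{2,1} = 0
G(4) = mex{0,2,0} = 1
G(5) = mex{1,0,1} = 2
G(6) = mex{2,1,2} = 0
G(7) = mex{0,2,0} = 1
G(8) = mex{1,0,1} = 2
G(9) = mex{2,1,2} = 0
G(10) = mex{0,2,0,0} = 1
G(11) = mex{1,0,1,1} = 2
G(12) = mex{2,1,2,2} = 0
G(13) = mex{0,2,0,0} = 1
G(14) = mex{1,0,1,1} = 2
G(15) = mex{2,1,2,2} = 0
G(16) = mex{0,2,0,0} = 1
G(17) = mex{1,0,1,1} = 2
P-positions are exactly the n with G(n) = 0.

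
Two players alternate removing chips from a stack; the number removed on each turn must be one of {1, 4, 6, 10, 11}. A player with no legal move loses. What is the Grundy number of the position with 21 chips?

0

n :  0  1  2  3  4  5  6  7  8  9 10 11 12 13 14 15 16 17 18 19 20 21
G :  0  1  0  1  2  0  1  0  1  2  3  2  3  4  0  1  2  3  2  0  1  0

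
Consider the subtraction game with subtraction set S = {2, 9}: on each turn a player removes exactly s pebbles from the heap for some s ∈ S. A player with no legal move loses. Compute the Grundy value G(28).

G(0) = 0
G(1) = mex{} = 0
G(2) = mex{0} = 1
G(3) = mex{0} = 1
G(4) = mex{1} = 0
G(5) = mex{1} = 0
G(6) = mex{0} = 1
G(7) = mex{0} = 1
G(8) = mex{1} = 0
G(9) = mex{1,0} = 2
G(10) = mex{0,0} = 1
G(11) = mex{2,1} = 0
G(12) = mex{1,1} = 0
G(13) = mex{0,0} = 1
G(14) = mex{0,0} = 1
G(15) = mex{1,1} = 0
G(16) = mex{1,1} = 0
G(17) = mex{0,0} = 1
G(18) = mex{0,2} = 1
G(19) = mex{1,1} = 0
G(20) = mex{1,0} = 2
G(21) = mex{0,0} = 1
G(22) = mex{2,1} = 0
G(23) = mex{1,1} = 0
G(24) = mex{0,0} = 1
G(25) = mex{0,0} = 1
G(26) = mex{1,1} = 0
G(27) = mex{1,1} = 0
G(28) = mex{0,0} = 1

1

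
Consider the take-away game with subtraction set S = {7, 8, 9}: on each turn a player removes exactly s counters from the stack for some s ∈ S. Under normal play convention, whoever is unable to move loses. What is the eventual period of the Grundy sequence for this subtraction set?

G(0) = 0
G(1) = mex{} = 0
G(2) = mex{} = 0
G(3) = mex{} = 0
G(4) = mex{} = 0
G(5) = mex{} = 0
G(6) = mex{} = 0
G(7) = mex{0} = 1
G(8) = mex{0,0} = 1
G(9) = mex{0,0,0} = 1
G(10) = mex{0,0,0} = 1
G(11) = mex{0,0,0} = 1
G(12) = mex{0,0,0} = 1
G(13) = mex{0,0,0} = 1
G(14) = mex{1,0,0} = 2
G(15) = mex{1,1,0} = 2
G(16) = mex{1,1,1} = 0
G(17) = mex{1,1,1} = 0
G(18) = mex{1,1,1} = 0
G(19) = mex{1,1,1} = 0
G(20) = mex{1,1,1} = 0
G(21) = mex{2,1,1} = 0
G(22) = mex{2,2,1} = 0
G(23) = mex{0,2,2} = 1
G(24) = mex{0,0,2} = 1
G(25) = mex{0,0,0} = 1
G(26) = mex{0,0,0} = 1
G(27) = mex{0,0,0} = 1
G(28) = mex{0,0,0} = 1
G(29) = mex{0,0,0} = 1
G(30) = mex{1,0,0} = 2
G(31) = mex{1,1,0} = 2
G(32) = mex{1,1,1} = 0
G(33) = mex{1,1,1} = 0
G(n+16) = G(n) holds for n = 0,…,8 (a full window of length max(S) = 9), so the sequence is purely periodic with period 16.

16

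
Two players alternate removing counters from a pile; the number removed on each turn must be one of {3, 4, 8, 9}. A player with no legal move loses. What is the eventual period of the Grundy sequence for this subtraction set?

12

n :  0  1  2  3  4  5  6  7  8  9 10 11 12 13 14 15 16 17 18 19 20 21 22 23 24 25
G :  0  0  0  1  1  1  2  0  2  3  1  3  0  0  0  1  1  1  2  0  2  3  1  3  0  0
G(n+12) = G(n) holds for n = 0,…,8 (a full window of length max(S) = 9), so the sequence is purely periodic with period 12.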